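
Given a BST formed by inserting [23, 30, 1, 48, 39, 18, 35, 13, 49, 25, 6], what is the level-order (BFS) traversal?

Tree insertion order: [23, 30, 1, 48, 39, 18, 35, 13, 49, 25, 6]
Tree (level-order array): [23, 1, 30, None, 18, 25, 48, 13, None, None, None, 39, 49, 6, None, 35]
BFS from the root, enqueuing left then right child of each popped node:
  queue [23] -> pop 23, enqueue [1, 30], visited so far: [23]
  queue [1, 30] -> pop 1, enqueue [18], visited so far: [23, 1]
  queue [30, 18] -> pop 30, enqueue [25, 48], visited so far: [23, 1, 30]
  queue [18, 25, 48] -> pop 18, enqueue [13], visited so far: [23, 1, 30, 18]
  queue [25, 48, 13] -> pop 25, enqueue [none], visited so far: [23, 1, 30, 18, 25]
  queue [48, 13] -> pop 48, enqueue [39, 49], visited so far: [23, 1, 30, 18, 25, 48]
  queue [13, 39, 49] -> pop 13, enqueue [6], visited so far: [23, 1, 30, 18, 25, 48, 13]
  queue [39, 49, 6] -> pop 39, enqueue [35], visited so far: [23, 1, 30, 18, 25, 48, 13, 39]
  queue [49, 6, 35] -> pop 49, enqueue [none], visited so far: [23, 1, 30, 18, 25, 48, 13, 39, 49]
  queue [6, 35] -> pop 6, enqueue [none], visited so far: [23, 1, 30, 18, 25, 48, 13, 39, 49, 6]
  queue [35] -> pop 35, enqueue [none], visited so far: [23, 1, 30, 18, 25, 48, 13, 39, 49, 6, 35]
Result: [23, 1, 30, 18, 25, 48, 13, 39, 49, 6, 35]


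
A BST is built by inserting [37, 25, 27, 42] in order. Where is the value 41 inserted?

Starting tree (level order): [37, 25, 42, None, 27]
Insertion path: 37 -> 42
Result: insert 41 as left child of 42
Final tree (level order): [37, 25, 42, None, 27, 41]


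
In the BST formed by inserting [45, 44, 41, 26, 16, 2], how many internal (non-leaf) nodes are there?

Tree built from: [45, 44, 41, 26, 16, 2]
Tree (level-order array): [45, 44, None, 41, None, 26, None, 16, None, 2]
Rule: An internal node has at least one child.
Per-node child counts:
  node 45: 1 child(ren)
  node 44: 1 child(ren)
  node 41: 1 child(ren)
  node 26: 1 child(ren)
  node 16: 1 child(ren)
  node 2: 0 child(ren)
Matching nodes: [45, 44, 41, 26, 16]
Count of internal (non-leaf) nodes: 5


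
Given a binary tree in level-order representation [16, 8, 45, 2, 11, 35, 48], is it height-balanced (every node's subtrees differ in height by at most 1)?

Tree (level-order array): [16, 8, 45, 2, 11, 35, 48]
Definition: a tree is height-balanced if, at every node, |h(left) - h(right)| <= 1 (empty subtree has height -1).
Bottom-up per-node check:
  node 2: h_left=-1, h_right=-1, diff=0 [OK], height=0
  node 11: h_left=-1, h_right=-1, diff=0 [OK], height=0
  node 8: h_left=0, h_right=0, diff=0 [OK], height=1
  node 35: h_left=-1, h_right=-1, diff=0 [OK], height=0
  node 48: h_left=-1, h_right=-1, diff=0 [OK], height=0
  node 45: h_left=0, h_right=0, diff=0 [OK], height=1
  node 16: h_left=1, h_right=1, diff=0 [OK], height=2
All nodes satisfy the balance condition.
Result: Balanced


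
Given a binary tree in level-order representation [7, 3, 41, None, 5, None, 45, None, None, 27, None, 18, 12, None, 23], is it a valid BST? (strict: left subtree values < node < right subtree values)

Level-order array: [7, 3, 41, None, 5, None, 45, None, None, 27, None, 18, 12, None, 23]
Validate using subtree bounds (lo, hi): at each node, require lo < value < hi,
then recurse left with hi=value and right with lo=value.
Preorder trace (stopping at first violation):
  at node 7 with bounds (-inf, +inf): OK
  at node 3 with bounds (-inf, 7): OK
  at node 5 with bounds (3, 7): OK
  at node 41 with bounds (7, +inf): OK
  at node 45 with bounds (41, +inf): OK
  at node 27 with bounds (41, 45): VIOLATION
Node 27 violates its bound: not (41 < 27 < 45).
Result: Not a valid BST


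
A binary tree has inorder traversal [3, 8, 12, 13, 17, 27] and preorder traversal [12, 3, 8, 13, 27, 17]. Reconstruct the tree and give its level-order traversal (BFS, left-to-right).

Inorder:  [3, 8, 12, 13, 17, 27]
Preorder: [12, 3, 8, 13, 27, 17]
Algorithm: preorder visits root first, so consume preorder in order;
for each root, split the current inorder slice at that value into
left-subtree inorder and right-subtree inorder, then recurse.
Recursive splits:
  root=12; inorder splits into left=[3, 8], right=[13, 17, 27]
  root=3; inorder splits into left=[], right=[8]
  root=8; inorder splits into left=[], right=[]
  root=13; inorder splits into left=[], right=[17, 27]
  root=27; inorder splits into left=[17], right=[]
  root=17; inorder splits into left=[], right=[]
Reconstructed level-order: [12, 3, 13, 8, 27, 17]


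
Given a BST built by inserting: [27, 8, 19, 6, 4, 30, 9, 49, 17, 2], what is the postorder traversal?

Tree insertion order: [27, 8, 19, 6, 4, 30, 9, 49, 17, 2]
Tree (level-order array): [27, 8, 30, 6, 19, None, 49, 4, None, 9, None, None, None, 2, None, None, 17]
Postorder traversal: [2, 4, 6, 17, 9, 19, 8, 49, 30, 27]


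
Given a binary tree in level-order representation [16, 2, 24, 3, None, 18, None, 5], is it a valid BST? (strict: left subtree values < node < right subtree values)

Level-order array: [16, 2, 24, 3, None, 18, None, 5]
Validate using subtree bounds (lo, hi): at each node, require lo < value < hi,
then recurse left with hi=value and right with lo=value.
Preorder trace (stopping at first violation):
  at node 16 with bounds (-inf, +inf): OK
  at node 2 with bounds (-inf, 16): OK
  at node 3 with bounds (-inf, 2): VIOLATION
Node 3 violates its bound: not (-inf < 3 < 2).
Result: Not a valid BST


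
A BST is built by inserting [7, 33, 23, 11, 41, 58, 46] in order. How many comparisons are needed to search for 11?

Search path for 11: 7 -> 33 -> 23 -> 11
Found: True
Comparisons: 4


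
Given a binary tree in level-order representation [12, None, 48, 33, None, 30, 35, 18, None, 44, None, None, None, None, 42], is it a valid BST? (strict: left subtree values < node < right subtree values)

Level-order array: [12, None, 48, 33, None, 30, 35, 18, None, 44, None, None, None, None, 42]
Validate using subtree bounds (lo, hi): at each node, require lo < value < hi,
then recurse left with hi=value and right with lo=value.
Preorder trace (stopping at first violation):
  at node 12 with bounds (-inf, +inf): OK
  at node 48 with bounds (12, +inf): OK
  at node 33 with bounds (12, 48): OK
  at node 30 with bounds (12, 33): OK
  at node 18 with bounds (12, 30): OK
  at node 35 with bounds (33, 48): OK
  at node 44 with bounds (33, 35): VIOLATION
Node 44 violates its bound: not (33 < 44 < 35).
Result: Not a valid BST


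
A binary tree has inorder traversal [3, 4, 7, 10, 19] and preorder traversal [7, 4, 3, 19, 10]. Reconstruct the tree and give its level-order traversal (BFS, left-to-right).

Inorder:  [3, 4, 7, 10, 19]
Preorder: [7, 4, 3, 19, 10]
Algorithm: preorder visits root first, so consume preorder in order;
for each root, split the current inorder slice at that value into
left-subtree inorder and right-subtree inorder, then recurse.
Recursive splits:
  root=7; inorder splits into left=[3, 4], right=[10, 19]
  root=4; inorder splits into left=[3], right=[]
  root=3; inorder splits into left=[], right=[]
  root=19; inorder splits into left=[10], right=[]
  root=10; inorder splits into left=[], right=[]
Reconstructed level-order: [7, 4, 19, 3, 10]


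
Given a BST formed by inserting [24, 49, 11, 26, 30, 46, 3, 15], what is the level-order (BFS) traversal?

Tree insertion order: [24, 49, 11, 26, 30, 46, 3, 15]
Tree (level-order array): [24, 11, 49, 3, 15, 26, None, None, None, None, None, None, 30, None, 46]
BFS from the root, enqueuing left then right child of each popped node:
  queue [24] -> pop 24, enqueue [11, 49], visited so far: [24]
  queue [11, 49] -> pop 11, enqueue [3, 15], visited so far: [24, 11]
  queue [49, 3, 15] -> pop 49, enqueue [26], visited so far: [24, 11, 49]
  queue [3, 15, 26] -> pop 3, enqueue [none], visited so far: [24, 11, 49, 3]
  queue [15, 26] -> pop 15, enqueue [none], visited so far: [24, 11, 49, 3, 15]
  queue [26] -> pop 26, enqueue [30], visited so far: [24, 11, 49, 3, 15, 26]
  queue [30] -> pop 30, enqueue [46], visited so far: [24, 11, 49, 3, 15, 26, 30]
  queue [46] -> pop 46, enqueue [none], visited so far: [24, 11, 49, 3, 15, 26, 30, 46]
Result: [24, 11, 49, 3, 15, 26, 30, 46]


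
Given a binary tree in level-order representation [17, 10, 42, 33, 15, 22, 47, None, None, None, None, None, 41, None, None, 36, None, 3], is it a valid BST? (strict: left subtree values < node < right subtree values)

Level-order array: [17, 10, 42, 33, 15, 22, 47, None, None, None, None, None, 41, None, None, 36, None, 3]
Validate using subtree bounds (lo, hi): at each node, require lo < value < hi,
then recurse left with hi=value and right with lo=value.
Preorder trace (stopping at first violation):
  at node 17 with bounds (-inf, +inf): OK
  at node 10 with bounds (-inf, 17): OK
  at node 33 with bounds (-inf, 10): VIOLATION
Node 33 violates its bound: not (-inf < 33 < 10).
Result: Not a valid BST


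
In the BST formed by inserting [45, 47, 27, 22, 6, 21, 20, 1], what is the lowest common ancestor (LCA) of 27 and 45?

Tree insertion order: [45, 47, 27, 22, 6, 21, 20, 1]
Tree (level-order array): [45, 27, 47, 22, None, None, None, 6, None, 1, 21, None, None, 20]
In a BST, the LCA of p=27, q=45 is the first node v on the
root-to-leaf path with p <= v <= q (go left if both < v, right if both > v).
Walk from root:
  at 45: 27 <= 45 <= 45, this is the LCA
LCA = 45


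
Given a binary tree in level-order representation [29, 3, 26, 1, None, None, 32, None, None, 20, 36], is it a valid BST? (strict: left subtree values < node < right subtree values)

Level-order array: [29, 3, 26, 1, None, None, 32, None, None, 20, 36]
Validate using subtree bounds (lo, hi): at each node, require lo < value < hi,
then recurse left with hi=value and right with lo=value.
Preorder trace (stopping at first violation):
  at node 29 with bounds (-inf, +inf): OK
  at node 3 with bounds (-inf, 29): OK
  at node 1 with bounds (-inf, 3): OK
  at node 26 with bounds (29, +inf): VIOLATION
Node 26 violates its bound: not (29 < 26 < +inf).
Result: Not a valid BST


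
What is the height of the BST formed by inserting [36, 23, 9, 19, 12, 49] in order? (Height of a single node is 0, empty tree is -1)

Insertion order: [36, 23, 9, 19, 12, 49]
Tree (level-order array): [36, 23, 49, 9, None, None, None, None, 19, 12]
Compute height bottom-up (empty subtree = -1):
  height(12) = 1 + max(-1, -1) = 0
  height(19) = 1 + max(0, -1) = 1
  height(9) = 1 + max(-1, 1) = 2
  height(23) = 1 + max(2, -1) = 3
  height(49) = 1 + max(-1, -1) = 0
  height(36) = 1 + max(3, 0) = 4
Height = 4


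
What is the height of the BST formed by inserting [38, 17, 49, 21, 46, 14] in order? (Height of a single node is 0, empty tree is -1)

Insertion order: [38, 17, 49, 21, 46, 14]
Tree (level-order array): [38, 17, 49, 14, 21, 46]
Compute height bottom-up (empty subtree = -1):
  height(14) = 1 + max(-1, -1) = 0
  height(21) = 1 + max(-1, -1) = 0
  height(17) = 1 + max(0, 0) = 1
  height(46) = 1 + max(-1, -1) = 0
  height(49) = 1 + max(0, -1) = 1
  height(38) = 1 + max(1, 1) = 2
Height = 2


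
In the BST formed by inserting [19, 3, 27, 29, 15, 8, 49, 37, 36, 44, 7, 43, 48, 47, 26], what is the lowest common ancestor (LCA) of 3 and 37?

Tree insertion order: [19, 3, 27, 29, 15, 8, 49, 37, 36, 44, 7, 43, 48, 47, 26]
Tree (level-order array): [19, 3, 27, None, 15, 26, 29, 8, None, None, None, None, 49, 7, None, 37, None, None, None, 36, 44, None, None, 43, 48, None, None, 47]
In a BST, the LCA of p=3, q=37 is the first node v on the
root-to-leaf path with p <= v <= q (go left if both < v, right if both > v).
Walk from root:
  at 19: 3 <= 19 <= 37, this is the LCA
LCA = 19


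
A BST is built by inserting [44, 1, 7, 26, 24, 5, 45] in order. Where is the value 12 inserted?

Starting tree (level order): [44, 1, 45, None, 7, None, None, 5, 26, None, None, 24]
Insertion path: 44 -> 1 -> 7 -> 26 -> 24
Result: insert 12 as left child of 24
Final tree (level order): [44, 1, 45, None, 7, None, None, 5, 26, None, None, 24, None, 12]


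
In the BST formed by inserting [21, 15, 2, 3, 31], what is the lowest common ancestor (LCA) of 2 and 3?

Tree insertion order: [21, 15, 2, 3, 31]
Tree (level-order array): [21, 15, 31, 2, None, None, None, None, 3]
In a BST, the LCA of p=2, q=3 is the first node v on the
root-to-leaf path with p <= v <= q (go left if both < v, right if both > v).
Walk from root:
  at 21: both 2 and 3 < 21, go left
  at 15: both 2 and 3 < 15, go left
  at 2: 2 <= 2 <= 3, this is the LCA
LCA = 2


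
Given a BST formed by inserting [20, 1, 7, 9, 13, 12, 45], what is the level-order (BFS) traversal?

Tree insertion order: [20, 1, 7, 9, 13, 12, 45]
Tree (level-order array): [20, 1, 45, None, 7, None, None, None, 9, None, 13, 12]
BFS from the root, enqueuing left then right child of each popped node:
  queue [20] -> pop 20, enqueue [1, 45], visited so far: [20]
  queue [1, 45] -> pop 1, enqueue [7], visited so far: [20, 1]
  queue [45, 7] -> pop 45, enqueue [none], visited so far: [20, 1, 45]
  queue [7] -> pop 7, enqueue [9], visited so far: [20, 1, 45, 7]
  queue [9] -> pop 9, enqueue [13], visited so far: [20, 1, 45, 7, 9]
  queue [13] -> pop 13, enqueue [12], visited so far: [20, 1, 45, 7, 9, 13]
  queue [12] -> pop 12, enqueue [none], visited so far: [20, 1, 45, 7, 9, 13, 12]
Result: [20, 1, 45, 7, 9, 13, 12]


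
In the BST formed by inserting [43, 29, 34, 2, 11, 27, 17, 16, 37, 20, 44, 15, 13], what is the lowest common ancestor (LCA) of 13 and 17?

Tree insertion order: [43, 29, 34, 2, 11, 27, 17, 16, 37, 20, 44, 15, 13]
Tree (level-order array): [43, 29, 44, 2, 34, None, None, None, 11, None, 37, None, 27, None, None, 17, None, 16, 20, 15, None, None, None, 13]
In a BST, the LCA of p=13, q=17 is the first node v on the
root-to-leaf path with p <= v <= q (go left if both < v, right if both > v).
Walk from root:
  at 43: both 13 and 17 < 43, go left
  at 29: both 13 and 17 < 29, go left
  at 2: both 13 and 17 > 2, go right
  at 11: both 13 and 17 > 11, go right
  at 27: both 13 and 17 < 27, go left
  at 17: 13 <= 17 <= 17, this is the LCA
LCA = 17


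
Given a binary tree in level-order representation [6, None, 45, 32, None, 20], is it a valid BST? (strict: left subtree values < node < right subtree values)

Level-order array: [6, None, 45, 32, None, 20]
Validate using subtree bounds (lo, hi): at each node, require lo < value < hi,
then recurse left with hi=value and right with lo=value.
Preorder trace (stopping at first violation):
  at node 6 with bounds (-inf, +inf): OK
  at node 45 with bounds (6, +inf): OK
  at node 32 with bounds (6, 45): OK
  at node 20 with bounds (6, 32): OK
No violation found at any node.
Result: Valid BST


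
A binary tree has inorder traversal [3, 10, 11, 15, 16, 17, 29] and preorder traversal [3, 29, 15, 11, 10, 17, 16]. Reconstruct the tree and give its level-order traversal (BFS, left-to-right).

Inorder:  [3, 10, 11, 15, 16, 17, 29]
Preorder: [3, 29, 15, 11, 10, 17, 16]
Algorithm: preorder visits root first, so consume preorder in order;
for each root, split the current inorder slice at that value into
left-subtree inorder and right-subtree inorder, then recurse.
Recursive splits:
  root=3; inorder splits into left=[], right=[10, 11, 15, 16, 17, 29]
  root=29; inorder splits into left=[10, 11, 15, 16, 17], right=[]
  root=15; inorder splits into left=[10, 11], right=[16, 17]
  root=11; inorder splits into left=[10], right=[]
  root=10; inorder splits into left=[], right=[]
  root=17; inorder splits into left=[16], right=[]
  root=16; inorder splits into left=[], right=[]
Reconstructed level-order: [3, 29, 15, 11, 17, 10, 16]


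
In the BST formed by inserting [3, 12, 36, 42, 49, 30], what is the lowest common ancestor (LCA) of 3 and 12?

Tree insertion order: [3, 12, 36, 42, 49, 30]
Tree (level-order array): [3, None, 12, None, 36, 30, 42, None, None, None, 49]
In a BST, the LCA of p=3, q=12 is the first node v on the
root-to-leaf path with p <= v <= q (go left if both < v, right if both > v).
Walk from root:
  at 3: 3 <= 3 <= 12, this is the LCA
LCA = 3


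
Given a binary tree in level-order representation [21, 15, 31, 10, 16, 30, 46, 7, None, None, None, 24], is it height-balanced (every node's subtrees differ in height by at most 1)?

Tree (level-order array): [21, 15, 31, 10, 16, 30, 46, 7, None, None, None, 24]
Definition: a tree is height-balanced if, at every node, |h(left) - h(right)| <= 1 (empty subtree has height -1).
Bottom-up per-node check:
  node 7: h_left=-1, h_right=-1, diff=0 [OK], height=0
  node 10: h_left=0, h_right=-1, diff=1 [OK], height=1
  node 16: h_left=-1, h_right=-1, diff=0 [OK], height=0
  node 15: h_left=1, h_right=0, diff=1 [OK], height=2
  node 24: h_left=-1, h_right=-1, diff=0 [OK], height=0
  node 30: h_left=0, h_right=-1, diff=1 [OK], height=1
  node 46: h_left=-1, h_right=-1, diff=0 [OK], height=0
  node 31: h_left=1, h_right=0, diff=1 [OK], height=2
  node 21: h_left=2, h_right=2, diff=0 [OK], height=3
All nodes satisfy the balance condition.
Result: Balanced


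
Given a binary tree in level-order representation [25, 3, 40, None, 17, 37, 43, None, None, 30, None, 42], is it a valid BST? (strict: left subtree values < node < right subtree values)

Level-order array: [25, 3, 40, None, 17, 37, 43, None, None, 30, None, 42]
Validate using subtree bounds (lo, hi): at each node, require lo < value < hi,
then recurse left with hi=value and right with lo=value.
Preorder trace (stopping at first violation):
  at node 25 with bounds (-inf, +inf): OK
  at node 3 with bounds (-inf, 25): OK
  at node 17 with bounds (3, 25): OK
  at node 40 with bounds (25, +inf): OK
  at node 37 with bounds (25, 40): OK
  at node 30 with bounds (25, 37): OK
  at node 43 with bounds (40, +inf): OK
  at node 42 with bounds (40, 43): OK
No violation found at any node.
Result: Valid BST


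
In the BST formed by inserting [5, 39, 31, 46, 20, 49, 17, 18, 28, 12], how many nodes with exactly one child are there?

Tree built from: [5, 39, 31, 46, 20, 49, 17, 18, 28, 12]
Tree (level-order array): [5, None, 39, 31, 46, 20, None, None, 49, 17, 28, None, None, 12, 18]
Rule: These are nodes with exactly 1 non-null child.
Per-node child counts:
  node 5: 1 child(ren)
  node 39: 2 child(ren)
  node 31: 1 child(ren)
  node 20: 2 child(ren)
  node 17: 2 child(ren)
  node 12: 0 child(ren)
  node 18: 0 child(ren)
  node 28: 0 child(ren)
  node 46: 1 child(ren)
  node 49: 0 child(ren)
Matching nodes: [5, 31, 46]
Count of nodes with exactly one child: 3


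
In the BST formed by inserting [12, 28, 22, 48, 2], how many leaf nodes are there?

Tree built from: [12, 28, 22, 48, 2]
Tree (level-order array): [12, 2, 28, None, None, 22, 48]
Rule: A leaf has 0 children.
Per-node child counts:
  node 12: 2 child(ren)
  node 2: 0 child(ren)
  node 28: 2 child(ren)
  node 22: 0 child(ren)
  node 48: 0 child(ren)
Matching nodes: [2, 22, 48]
Count of leaf nodes: 3


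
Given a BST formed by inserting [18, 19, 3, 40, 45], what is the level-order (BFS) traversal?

Tree insertion order: [18, 19, 3, 40, 45]
Tree (level-order array): [18, 3, 19, None, None, None, 40, None, 45]
BFS from the root, enqueuing left then right child of each popped node:
  queue [18] -> pop 18, enqueue [3, 19], visited so far: [18]
  queue [3, 19] -> pop 3, enqueue [none], visited so far: [18, 3]
  queue [19] -> pop 19, enqueue [40], visited so far: [18, 3, 19]
  queue [40] -> pop 40, enqueue [45], visited so far: [18, 3, 19, 40]
  queue [45] -> pop 45, enqueue [none], visited so far: [18, 3, 19, 40, 45]
Result: [18, 3, 19, 40, 45]


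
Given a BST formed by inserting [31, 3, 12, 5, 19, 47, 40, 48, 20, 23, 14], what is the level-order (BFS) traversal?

Tree insertion order: [31, 3, 12, 5, 19, 47, 40, 48, 20, 23, 14]
Tree (level-order array): [31, 3, 47, None, 12, 40, 48, 5, 19, None, None, None, None, None, None, 14, 20, None, None, None, 23]
BFS from the root, enqueuing left then right child of each popped node:
  queue [31] -> pop 31, enqueue [3, 47], visited so far: [31]
  queue [3, 47] -> pop 3, enqueue [12], visited so far: [31, 3]
  queue [47, 12] -> pop 47, enqueue [40, 48], visited so far: [31, 3, 47]
  queue [12, 40, 48] -> pop 12, enqueue [5, 19], visited so far: [31, 3, 47, 12]
  queue [40, 48, 5, 19] -> pop 40, enqueue [none], visited so far: [31, 3, 47, 12, 40]
  queue [48, 5, 19] -> pop 48, enqueue [none], visited so far: [31, 3, 47, 12, 40, 48]
  queue [5, 19] -> pop 5, enqueue [none], visited so far: [31, 3, 47, 12, 40, 48, 5]
  queue [19] -> pop 19, enqueue [14, 20], visited so far: [31, 3, 47, 12, 40, 48, 5, 19]
  queue [14, 20] -> pop 14, enqueue [none], visited so far: [31, 3, 47, 12, 40, 48, 5, 19, 14]
  queue [20] -> pop 20, enqueue [23], visited so far: [31, 3, 47, 12, 40, 48, 5, 19, 14, 20]
  queue [23] -> pop 23, enqueue [none], visited so far: [31, 3, 47, 12, 40, 48, 5, 19, 14, 20, 23]
Result: [31, 3, 47, 12, 40, 48, 5, 19, 14, 20, 23]


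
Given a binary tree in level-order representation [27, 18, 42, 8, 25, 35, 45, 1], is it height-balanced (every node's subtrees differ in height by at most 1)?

Tree (level-order array): [27, 18, 42, 8, 25, 35, 45, 1]
Definition: a tree is height-balanced if, at every node, |h(left) - h(right)| <= 1 (empty subtree has height -1).
Bottom-up per-node check:
  node 1: h_left=-1, h_right=-1, diff=0 [OK], height=0
  node 8: h_left=0, h_right=-1, diff=1 [OK], height=1
  node 25: h_left=-1, h_right=-1, diff=0 [OK], height=0
  node 18: h_left=1, h_right=0, diff=1 [OK], height=2
  node 35: h_left=-1, h_right=-1, diff=0 [OK], height=0
  node 45: h_left=-1, h_right=-1, diff=0 [OK], height=0
  node 42: h_left=0, h_right=0, diff=0 [OK], height=1
  node 27: h_left=2, h_right=1, diff=1 [OK], height=3
All nodes satisfy the balance condition.
Result: Balanced


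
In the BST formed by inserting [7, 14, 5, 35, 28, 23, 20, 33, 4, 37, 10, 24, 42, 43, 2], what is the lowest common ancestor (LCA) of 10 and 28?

Tree insertion order: [7, 14, 5, 35, 28, 23, 20, 33, 4, 37, 10, 24, 42, 43, 2]
Tree (level-order array): [7, 5, 14, 4, None, 10, 35, 2, None, None, None, 28, 37, None, None, 23, 33, None, 42, 20, 24, None, None, None, 43]
In a BST, the LCA of p=10, q=28 is the first node v on the
root-to-leaf path with p <= v <= q (go left if both < v, right if both > v).
Walk from root:
  at 7: both 10 and 28 > 7, go right
  at 14: 10 <= 14 <= 28, this is the LCA
LCA = 14


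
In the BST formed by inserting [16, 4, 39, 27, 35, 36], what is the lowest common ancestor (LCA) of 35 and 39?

Tree insertion order: [16, 4, 39, 27, 35, 36]
Tree (level-order array): [16, 4, 39, None, None, 27, None, None, 35, None, 36]
In a BST, the LCA of p=35, q=39 is the first node v on the
root-to-leaf path with p <= v <= q (go left if both < v, right if both > v).
Walk from root:
  at 16: both 35 and 39 > 16, go right
  at 39: 35 <= 39 <= 39, this is the LCA
LCA = 39


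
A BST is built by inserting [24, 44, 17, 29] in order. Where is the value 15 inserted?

Starting tree (level order): [24, 17, 44, None, None, 29]
Insertion path: 24 -> 17
Result: insert 15 as left child of 17
Final tree (level order): [24, 17, 44, 15, None, 29]


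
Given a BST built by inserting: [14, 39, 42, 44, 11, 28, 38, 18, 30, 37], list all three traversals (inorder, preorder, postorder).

Tree insertion order: [14, 39, 42, 44, 11, 28, 38, 18, 30, 37]
Tree (level-order array): [14, 11, 39, None, None, 28, 42, 18, 38, None, 44, None, None, 30, None, None, None, None, 37]
Inorder (L, root, R): [11, 14, 18, 28, 30, 37, 38, 39, 42, 44]
Preorder (root, L, R): [14, 11, 39, 28, 18, 38, 30, 37, 42, 44]
Postorder (L, R, root): [11, 18, 37, 30, 38, 28, 44, 42, 39, 14]


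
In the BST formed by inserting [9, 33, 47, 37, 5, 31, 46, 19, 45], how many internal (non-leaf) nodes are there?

Tree built from: [9, 33, 47, 37, 5, 31, 46, 19, 45]
Tree (level-order array): [9, 5, 33, None, None, 31, 47, 19, None, 37, None, None, None, None, 46, 45]
Rule: An internal node has at least one child.
Per-node child counts:
  node 9: 2 child(ren)
  node 5: 0 child(ren)
  node 33: 2 child(ren)
  node 31: 1 child(ren)
  node 19: 0 child(ren)
  node 47: 1 child(ren)
  node 37: 1 child(ren)
  node 46: 1 child(ren)
  node 45: 0 child(ren)
Matching nodes: [9, 33, 31, 47, 37, 46]
Count of internal (non-leaf) nodes: 6


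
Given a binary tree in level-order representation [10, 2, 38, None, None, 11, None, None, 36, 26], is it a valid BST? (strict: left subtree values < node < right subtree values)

Level-order array: [10, 2, 38, None, None, 11, None, None, 36, 26]
Validate using subtree bounds (lo, hi): at each node, require lo < value < hi,
then recurse left with hi=value and right with lo=value.
Preorder trace (stopping at first violation):
  at node 10 with bounds (-inf, +inf): OK
  at node 2 with bounds (-inf, 10): OK
  at node 38 with bounds (10, +inf): OK
  at node 11 with bounds (10, 38): OK
  at node 36 with bounds (11, 38): OK
  at node 26 with bounds (11, 36): OK
No violation found at any node.
Result: Valid BST


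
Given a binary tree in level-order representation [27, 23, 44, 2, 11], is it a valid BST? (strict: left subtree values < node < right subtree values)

Level-order array: [27, 23, 44, 2, 11]
Validate using subtree bounds (lo, hi): at each node, require lo < value < hi,
then recurse left with hi=value and right with lo=value.
Preorder trace (stopping at first violation):
  at node 27 with bounds (-inf, +inf): OK
  at node 23 with bounds (-inf, 27): OK
  at node 2 with bounds (-inf, 23): OK
  at node 11 with bounds (23, 27): VIOLATION
Node 11 violates its bound: not (23 < 11 < 27).
Result: Not a valid BST


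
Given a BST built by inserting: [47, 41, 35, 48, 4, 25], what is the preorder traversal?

Tree insertion order: [47, 41, 35, 48, 4, 25]
Tree (level-order array): [47, 41, 48, 35, None, None, None, 4, None, None, 25]
Preorder traversal: [47, 41, 35, 4, 25, 48]


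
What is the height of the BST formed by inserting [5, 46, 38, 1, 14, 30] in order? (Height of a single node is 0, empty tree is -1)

Insertion order: [5, 46, 38, 1, 14, 30]
Tree (level-order array): [5, 1, 46, None, None, 38, None, 14, None, None, 30]
Compute height bottom-up (empty subtree = -1):
  height(1) = 1 + max(-1, -1) = 0
  height(30) = 1 + max(-1, -1) = 0
  height(14) = 1 + max(-1, 0) = 1
  height(38) = 1 + max(1, -1) = 2
  height(46) = 1 + max(2, -1) = 3
  height(5) = 1 + max(0, 3) = 4
Height = 4


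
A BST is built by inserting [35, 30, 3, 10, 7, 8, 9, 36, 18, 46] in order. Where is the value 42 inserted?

Starting tree (level order): [35, 30, 36, 3, None, None, 46, None, 10, None, None, 7, 18, None, 8, None, None, None, 9]
Insertion path: 35 -> 36 -> 46
Result: insert 42 as left child of 46
Final tree (level order): [35, 30, 36, 3, None, None, 46, None, 10, 42, None, 7, 18, None, None, None, 8, None, None, None, 9]


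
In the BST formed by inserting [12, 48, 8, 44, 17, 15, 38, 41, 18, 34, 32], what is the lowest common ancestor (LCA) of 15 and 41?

Tree insertion order: [12, 48, 8, 44, 17, 15, 38, 41, 18, 34, 32]
Tree (level-order array): [12, 8, 48, None, None, 44, None, 17, None, 15, 38, None, None, 18, 41, None, 34, None, None, 32]
In a BST, the LCA of p=15, q=41 is the first node v on the
root-to-leaf path with p <= v <= q (go left if both < v, right if both > v).
Walk from root:
  at 12: both 15 and 41 > 12, go right
  at 48: both 15 and 41 < 48, go left
  at 44: both 15 and 41 < 44, go left
  at 17: 15 <= 17 <= 41, this is the LCA
LCA = 17


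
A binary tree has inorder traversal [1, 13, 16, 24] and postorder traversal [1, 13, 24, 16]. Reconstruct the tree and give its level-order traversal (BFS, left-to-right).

Inorder:   [1, 13, 16, 24]
Postorder: [1, 13, 24, 16]
Algorithm: postorder visits root last, so walk postorder right-to-left;
each value is the root of the current inorder slice — split it at that
value, recurse on the right subtree first, then the left.
Recursive splits:
  root=16; inorder splits into left=[1, 13], right=[24]
  root=24; inorder splits into left=[], right=[]
  root=13; inorder splits into left=[1], right=[]
  root=1; inorder splits into left=[], right=[]
Reconstructed level-order: [16, 13, 24, 1]


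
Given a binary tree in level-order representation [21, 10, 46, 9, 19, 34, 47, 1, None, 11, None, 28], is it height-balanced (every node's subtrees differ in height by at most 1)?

Tree (level-order array): [21, 10, 46, 9, 19, 34, 47, 1, None, 11, None, 28]
Definition: a tree is height-balanced if, at every node, |h(left) - h(right)| <= 1 (empty subtree has height -1).
Bottom-up per-node check:
  node 1: h_left=-1, h_right=-1, diff=0 [OK], height=0
  node 9: h_left=0, h_right=-1, diff=1 [OK], height=1
  node 11: h_left=-1, h_right=-1, diff=0 [OK], height=0
  node 19: h_left=0, h_right=-1, diff=1 [OK], height=1
  node 10: h_left=1, h_right=1, diff=0 [OK], height=2
  node 28: h_left=-1, h_right=-1, diff=0 [OK], height=0
  node 34: h_left=0, h_right=-1, diff=1 [OK], height=1
  node 47: h_left=-1, h_right=-1, diff=0 [OK], height=0
  node 46: h_left=1, h_right=0, diff=1 [OK], height=2
  node 21: h_left=2, h_right=2, diff=0 [OK], height=3
All nodes satisfy the balance condition.
Result: Balanced


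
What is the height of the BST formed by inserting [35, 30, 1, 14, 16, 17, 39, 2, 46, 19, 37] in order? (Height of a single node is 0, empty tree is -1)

Insertion order: [35, 30, 1, 14, 16, 17, 39, 2, 46, 19, 37]
Tree (level-order array): [35, 30, 39, 1, None, 37, 46, None, 14, None, None, None, None, 2, 16, None, None, None, 17, None, 19]
Compute height bottom-up (empty subtree = -1):
  height(2) = 1 + max(-1, -1) = 0
  height(19) = 1 + max(-1, -1) = 0
  height(17) = 1 + max(-1, 0) = 1
  height(16) = 1 + max(-1, 1) = 2
  height(14) = 1 + max(0, 2) = 3
  height(1) = 1 + max(-1, 3) = 4
  height(30) = 1 + max(4, -1) = 5
  height(37) = 1 + max(-1, -1) = 0
  height(46) = 1 + max(-1, -1) = 0
  height(39) = 1 + max(0, 0) = 1
  height(35) = 1 + max(5, 1) = 6
Height = 6


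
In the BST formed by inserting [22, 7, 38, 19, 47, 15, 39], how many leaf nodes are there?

Tree built from: [22, 7, 38, 19, 47, 15, 39]
Tree (level-order array): [22, 7, 38, None, 19, None, 47, 15, None, 39]
Rule: A leaf has 0 children.
Per-node child counts:
  node 22: 2 child(ren)
  node 7: 1 child(ren)
  node 19: 1 child(ren)
  node 15: 0 child(ren)
  node 38: 1 child(ren)
  node 47: 1 child(ren)
  node 39: 0 child(ren)
Matching nodes: [15, 39]
Count of leaf nodes: 2


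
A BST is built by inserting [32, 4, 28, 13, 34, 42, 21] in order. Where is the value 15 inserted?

Starting tree (level order): [32, 4, 34, None, 28, None, 42, 13, None, None, None, None, 21]
Insertion path: 32 -> 4 -> 28 -> 13 -> 21
Result: insert 15 as left child of 21
Final tree (level order): [32, 4, 34, None, 28, None, 42, 13, None, None, None, None, 21, 15]


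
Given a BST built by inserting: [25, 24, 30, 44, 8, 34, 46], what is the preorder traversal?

Tree insertion order: [25, 24, 30, 44, 8, 34, 46]
Tree (level-order array): [25, 24, 30, 8, None, None, 44, None, None, 34, 46]
Preorder traversal: [25, 24, 8, 30, 44, 34, 46]


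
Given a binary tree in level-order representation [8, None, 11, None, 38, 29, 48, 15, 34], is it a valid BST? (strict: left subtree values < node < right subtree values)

Level-order array: [8, None, 11, None, 38, 29, 48, 15, 34]
Validate using subtree bounds (lo, hi): at each node, require lo < value < hi,
then recurse left with hi=value and right with lo=value.
Preorder trace (stopping at first violation):
  at node 8 with bounds (-inf, +inf): OK
  at node 11 with bounds (8, +inf): OK
  at node 38 with bounds (11, +inf): OK
  at node 29 with bounds (11, 38): OK
  at node 15 with bounds (11, 29): OK
  at node 34 with bounds (29, 38): OK
  at node 48 with bounds (38, +inf): OK
No violation found at any node.
Result: Valid BST


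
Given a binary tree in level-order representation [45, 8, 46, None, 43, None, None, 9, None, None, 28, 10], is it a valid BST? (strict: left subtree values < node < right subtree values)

Level-order array: [45, 8, 46, None, 43, None, None, 9, None, None, 28, 10]
Validate using subtree bounds (lo, hi): at each node, require lo < value < hi,
then recurse left with hi=value and right with lo=value.
Preorder trace (stopping at first violation):
  at node 45 with bounds (-inf, +inf): OK
  at node 8 with bounds (-inf, 45): OK
  at node 43 with bounds (8, 45): OK
  at node 9 with bounds (8, 43): OK
  at node 28 with bounds (9, 43): OK
  at node 10 with bounds (9, 28): OK
  at node 46 with bounds (45, +inf): OK
No violation found at any node.
Result: Valid BST


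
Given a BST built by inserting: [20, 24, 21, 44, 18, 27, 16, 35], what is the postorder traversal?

Tree insertion order: [20, 24, 21, 44, 18, 27, 16, 35]
Tree (level-order array): [20, 18, 24, 16, None, 21, 44, None, None, None, None, 27, None, None, 35]
Postorder traversal: [16, 18, 21, 35, 27, 44, 24, 20]


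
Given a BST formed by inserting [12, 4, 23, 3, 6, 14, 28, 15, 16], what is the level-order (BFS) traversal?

Tree insertion order: [12, 4, 23, 3, 6, 14, 28, 15, 16]
Tree (level-order array): [12, 4, 23, 3, 6, 14, 28, None, None, None, None, None, 15, None, None, None, 16]
BFS from the root, enqueuing left then right child of each popped node:
  queue [12] -> pop 12, enqueue [4, 23], visited so far: [12]
  queue [4, 23] -> pop 4, enqueue [3, 6], visited so far: [12, 4]
  queue [23, 3, 6] -> pop 23, enqueue [14, 28], visited so far: [12, 4, 23]
  queue [3, 6, 14, 28] -> pop 3, enqueue [none], visited so far: [12, 4, 23, 3]
  queue [6, 14, 28] -> pop 6, enqueue [none], visited so far: [12, 4, 23, 3, 6]
  queue [14, 28] -> pop 14, enqueue [15], visited so far: [12, 4, 23, 3, 6, 14]
  queue [28, 15] -> pop 28, enqueue [none], visited so far: [12, 4, 23, 3, 6, 14, 28]
  queue [15] -> pop 15, enqueue [16], visited so far: [12, 4, 23, 3, 6, 14, 28, 15]
  queue [16] -> pop 16, enqueue [none], visited so far: [12, 4, 23, 3, 6, 14, 28, 15, 16]
Result: [12, 4, 23, 3, 6, 14, 28, 15, 16]


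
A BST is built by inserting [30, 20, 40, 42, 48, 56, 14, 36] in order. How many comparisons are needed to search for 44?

Search path for 44: 30 -> 40 -> 42 -> 48
Found: False
Comparisons: 4


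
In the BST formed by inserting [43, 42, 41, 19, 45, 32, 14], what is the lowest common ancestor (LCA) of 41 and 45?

Tree insertion order: [43, 42, 41, 19, 45, 32, 14]
Tree (level-order array): [43, 42, 45, 41, None, None, None, 19, None, 14, 32]
In a BST, the LCA of p=41, q=45 is the first node v on the
root-to-leaf path with p <= v <= q (go left if both < v, right if both > v).
Walk from root:
  at 43: 41 <= 43 <= 45, this is the LCA
LCA = 43


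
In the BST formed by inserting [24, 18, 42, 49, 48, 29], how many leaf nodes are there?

Tree built from: [24, 18, 42, 49, 48, 29]
Tree (level-order array): [24, 18, 42, None, None, 29, 49, None, None, 48]
Rule: A leaf has 0 children.
Per-node child counts:
  node 24: 2 child(ren)
  node 18: 0 child(ren)
  node 42: 2 child(ren)
  node 29: 0 child(ren)
  node 49: 1 child(ren)
  node 48: 0 child(ren)
Matching nodes: [18, 29, 48]
Count of leaf nodes: 3


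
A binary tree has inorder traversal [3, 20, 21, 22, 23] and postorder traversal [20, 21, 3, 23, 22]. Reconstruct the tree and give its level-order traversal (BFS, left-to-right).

Inorder:   [3, 20, 21, 22, 23]
Postorder: [20, 21, 3, 23, 22]
Algorithm: postorder visits root last, so walk postorder right-to-left;
each value is the root of the current inorder slice — split it at that
value, recurse on the right subtree first, then the left.
Recursive splits:
  root=22; inorder splits into left=[3, 20, 21], right=[23]
  root=23; inorder splits into left=[], right=[]
  root=3; inorder splits into left=[], right=[20, 21]
  root=21; inorder splits into left=[20], right=[]
  root=20; inorder splits into left=[], right=[]
Reconstructed level-order: [22, 3, 23, 21, 20]


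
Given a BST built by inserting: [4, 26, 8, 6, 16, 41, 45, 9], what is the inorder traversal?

Tree insertion order: [4, 26, 8, 6, 16, 41, 45, 9]
Tree (level-order array): [4, None, 26, 8, 41, 6, 16, None, 45, None, None, 9]
Inorder traversal: [4, 6, 8, 9, 16, 26, 41, 45]


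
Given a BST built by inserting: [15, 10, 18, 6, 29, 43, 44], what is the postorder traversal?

Tree insertion order: [15, 10, 18, 6, 29, 43, 44]
Tree (level-order array): [15, 10, 18, 6, None, None, 29, None, None, None, 43, None, 44]
Postorder traversal: [6, 10, 44, 43, 29, 18, 15]


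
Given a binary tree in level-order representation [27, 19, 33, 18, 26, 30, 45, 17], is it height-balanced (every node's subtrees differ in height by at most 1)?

Tree (level-order array): [27, 19, 33, 18, 26, 30, 45, 17]
Definition: a tree is height-balanced if, at every node, |h(left) - h(right)| <= 1 (empty subtree has height -1).
Bottom-up per-node check:
  node 17: h_left=-1, h_right=-1, diff=0 [OK], height=0
  node 18: h_left=0, h_right=-1, diff=1 [OK], height=1
  node 26: h_left=-1, h_right=-1, diff=0 [OK], height=0
  node 19: h_left=1, h_right=0, diff=1 [OK], height=2
  node 30: h_left=-1, h_right=-1, diff=0 [OK], height=0
  node 45: h_left=-1, h_right=-1, diff=0 [OK], height=0
  node 33: h_left=0, h_right=0, diff=0 [OK], height=1
  node 27: h_left=2, h_right=1, diff=1 [OK], height=3
All nodes satisfy the balance condition.
Result: Balanced


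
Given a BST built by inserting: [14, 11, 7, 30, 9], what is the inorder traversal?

Tree insertion order: [14, 11, 7, 30, 9]
Tree (level-order array): [14, 11, 30, 7, None, None, None, None, 9]
Inorder traversal: [7, 9, 11, 14, 30]


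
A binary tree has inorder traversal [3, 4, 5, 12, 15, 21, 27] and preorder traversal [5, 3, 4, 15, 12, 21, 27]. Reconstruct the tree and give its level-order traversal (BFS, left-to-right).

Inorder:  [3, 4, 5, 12, 15, 21, 27]
Preorder: [5, 3, 4, 15, 12, 21, 27]
Algorithm: preorder visits root first, so consume preorder in order;
for each root, split the current inorder slice at that value into
left-subtree inorder and right-subtree inorder, then recurse.
Recursive splits:
  root=5; inorder splits into left=[3, 4], right=[12, 15, 21, 27]
  root=3; inorder splits into left=[], right=[4]
  root=4; inorder splits into left=[], right=[]
  root=15; inorder splits into left=[12], right=[21, 27]
  root=12; inorder splits into left=[], right=[]
  root=21; inorder splits into left=[], right=[27]
  root=27; inorder splits into left=[], right=[]
Reconstructed level-order: [5, 3, 15, 4, 12, 21, 27]


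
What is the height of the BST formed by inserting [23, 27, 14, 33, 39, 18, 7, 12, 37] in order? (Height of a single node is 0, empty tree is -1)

Insertion order: [23, 27, 14, 33, 39, 18, 7, 12, 37]
Tree (level-order array): [23, 14, 27, 7, 18, None, 33, None, 12, None, None, None, 39, None, None, 37]
Compute height bottom-up (empty subtree = -1):
  height(12) = 1 + max(-1, -1) = 0
  height(7) = 1 + max(-1, 0) = 1
  height(18) = 1 + max(-1, -1) = 0
  height(14) = 1 + max(1, 0) = 2
  height(37) = 1 + max(-1, -1) = 0
  height(39) = 1 + max(0, -1) = 1
  height(33) = 1 + max(-1, 1) = 2
  height(27) = 1 + max(-1, 2) = 3
  height(23) = 1 + max(2, 3) = 4
Height = 4


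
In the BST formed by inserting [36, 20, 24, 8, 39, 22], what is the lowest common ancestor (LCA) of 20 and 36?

Tree insertion order: [36, 20, 24, 8, 39, 22]
Tree (level-order array): [36, 20, 39, 8, 24, None, None, None, None, 22]
In a BST, the LCA of p=20, q=36 is the first node v on the
root-to-leaf path with p <= v <= q (go left if both < v, right if both > v).
Walk from root:
  at 36: 20 <= 36 <= 36, this is the LCA
LCA = 36


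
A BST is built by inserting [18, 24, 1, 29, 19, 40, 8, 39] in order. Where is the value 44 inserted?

Starting tree (level order): [18, 1, 24, None, 8, 19, 29, None, None, None, None, None, 40, 39]
Insertion path: 18 -> 24 -> 29 -> 40
Result: insert 44 as right child of 40
Final tree (level order): [18, 1, 24, None, 8, 19, 29, None, None, None, None, None, 40, 39, 44]


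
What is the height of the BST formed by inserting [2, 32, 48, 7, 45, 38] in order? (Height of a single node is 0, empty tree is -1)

Insertion order: [2, 32, 48, 7, 45, 38]
Tree (level-order array): [2, None, 32, 7, 48, None, None, 45, None, 38]
Compute height bottom-up (empty subtree = -1):
  height(7) = 1 + max(-1, -1) = 0
  height(38) = 1 + max(-1, -1) = 0
  height(45) = 1 + max(0, -1) = 1
  height(48) = 1 + max(1, -1) = 2
  height(32) = 1 + max(0, 2) = 3
  height(2) = 1 + max(-1, 3) = 4
Height = 4
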